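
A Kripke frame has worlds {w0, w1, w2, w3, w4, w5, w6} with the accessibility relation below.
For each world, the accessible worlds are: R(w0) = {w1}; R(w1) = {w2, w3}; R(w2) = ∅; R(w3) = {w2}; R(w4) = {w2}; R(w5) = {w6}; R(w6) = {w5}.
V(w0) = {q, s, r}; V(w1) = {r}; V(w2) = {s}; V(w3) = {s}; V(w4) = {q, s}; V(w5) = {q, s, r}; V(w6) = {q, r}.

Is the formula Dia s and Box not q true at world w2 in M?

No

Recall that Box ψ holds at a world iff ψ holds at every accessible world, and Dia ψ holds iff ψ holds at some accessible world.
At w2: Dia s is false, Box not q is true, so Dia s and Box not q is false.
  At w2: no accessible worlds, so Dia s is false.
  At w2: no accessible worlds, so Box not q holds vacuously.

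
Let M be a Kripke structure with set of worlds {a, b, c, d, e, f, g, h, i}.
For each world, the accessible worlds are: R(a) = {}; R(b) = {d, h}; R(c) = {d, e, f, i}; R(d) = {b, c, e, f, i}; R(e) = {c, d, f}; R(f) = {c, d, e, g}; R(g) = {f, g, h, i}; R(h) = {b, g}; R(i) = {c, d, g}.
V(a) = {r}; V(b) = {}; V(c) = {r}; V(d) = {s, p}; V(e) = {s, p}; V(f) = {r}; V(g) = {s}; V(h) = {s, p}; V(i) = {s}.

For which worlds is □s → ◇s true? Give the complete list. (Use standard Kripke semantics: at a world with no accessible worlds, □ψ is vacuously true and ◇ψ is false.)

b, c, d, e, f, g, h, i

Let φ = □s → ◇s. Evaluate φ at each world:
  a (successors ∅): φ is false.
  b (successors {d, h}): φ is true.
  c (successors {d, e, f, i}): φ is true.
  d (successors {b, c, e, f, i}): φ is true.
  e (successors {c, d, f}): φ is true.
  f (successors {c, d, e, g}): φ is true.
  g (successors {f, g, h, i}): φ is true.
  h (successors {b, g}): φ is true.
  i (successors {c, d, g}): φ is true.
For instance, at e:
  At e: □s is false, ◇s is true, so □s → ◇s is true.
    At e: □s requires s at every successor {c, d, f}.
      s fails at c, so □s is false at e.
    At e: ◇s requires s at some successor in {c, d, f}.
      s holds at d, so ◇s is true at e.
Satisfying worlds: {b, c, d, e, f, g, h, i}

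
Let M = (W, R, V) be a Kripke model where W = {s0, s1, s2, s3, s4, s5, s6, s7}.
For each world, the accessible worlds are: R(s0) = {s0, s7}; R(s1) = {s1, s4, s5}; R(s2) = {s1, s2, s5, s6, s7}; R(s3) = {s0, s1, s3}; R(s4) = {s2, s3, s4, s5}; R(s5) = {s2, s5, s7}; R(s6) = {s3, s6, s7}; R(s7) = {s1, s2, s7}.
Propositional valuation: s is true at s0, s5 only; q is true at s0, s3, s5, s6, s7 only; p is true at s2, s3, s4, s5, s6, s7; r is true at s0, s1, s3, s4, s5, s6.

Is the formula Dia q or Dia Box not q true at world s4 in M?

At s4: Dia q is true, Dia Box not q is false, so Dia q or Dia Box not q is true.
  At s4: Dia q requires q at some successor in {s2, s3, s4, s5}.
    q holds at s3, so Dia q is true at s4.
  At s4: Dia Box not q requires Box not q at some successor in {s2, s3, s4, s5}.
    At s2: Box not q is false.
    At s3: Box not q is false.
    At s4: Box not q is false.
    At s5: Box not q is false.
  So Dia Box not q is false at s4.

Yes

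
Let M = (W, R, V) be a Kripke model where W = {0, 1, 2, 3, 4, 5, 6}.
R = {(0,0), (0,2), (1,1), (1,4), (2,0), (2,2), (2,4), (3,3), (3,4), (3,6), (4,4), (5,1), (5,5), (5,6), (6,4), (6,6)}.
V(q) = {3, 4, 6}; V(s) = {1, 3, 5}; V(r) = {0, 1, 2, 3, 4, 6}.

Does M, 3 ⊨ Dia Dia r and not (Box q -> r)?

At 3: Dia Dia r is true, not (Box q -> r) is false, so Dia Dia r and not (Box q -> r) is false.
  At 3: Dia Dia r requires Dia r at some successor in {3, 4, 6}.
    Dia r holds at 3, so Dia Dia r is true at 3.
      At 3: Dia r requires r at some successor in {3, 4, 6}.
        r holds at 3, so Dia r is true at 3.
  At 3: Box q -> r is true, so not (Box q -> r) is false.
    At 3: Box q is true, r is true, so Box q -> r is true.
      At 3: Box q requires q at every successor {3, 4, 6}.
        At 3: q is true.
        At 4: q is true.
        At 6: q is true.
      So Box q is true at 3.

No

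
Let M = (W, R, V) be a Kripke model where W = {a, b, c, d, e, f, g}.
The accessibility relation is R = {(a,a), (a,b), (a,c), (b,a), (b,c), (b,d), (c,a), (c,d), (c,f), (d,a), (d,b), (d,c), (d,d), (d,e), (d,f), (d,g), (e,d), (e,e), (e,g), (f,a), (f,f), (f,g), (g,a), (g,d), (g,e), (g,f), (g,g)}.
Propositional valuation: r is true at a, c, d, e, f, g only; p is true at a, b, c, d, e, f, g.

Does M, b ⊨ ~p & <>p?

At b: ~p is false, <>p is true, so ~p & <>p is false.
  At b: <>p requires p at some successor in {a, c, d}.
    p holds at a, so <>p is true at b.

No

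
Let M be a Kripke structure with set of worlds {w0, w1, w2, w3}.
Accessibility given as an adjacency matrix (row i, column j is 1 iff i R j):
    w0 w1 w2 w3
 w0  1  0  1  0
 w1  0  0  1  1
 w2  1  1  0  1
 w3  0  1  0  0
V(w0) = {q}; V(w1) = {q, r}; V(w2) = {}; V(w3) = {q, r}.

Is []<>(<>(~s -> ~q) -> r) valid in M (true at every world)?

Yes

Let φ = []<>(<>(~s -> ~q) -> r). Evaluate φ at each world:
  w0 (successors {w0, w2}): φ is true.
  w1 (successors {w2, w3}): φ is true.
  w2 (successors {w0, w1, w3}): φ is true.
  w3 (successors {w1}): φ is true.
For instance, at w3:
  At w3: []<>(<>(~s -> ~q) -> r) requires <>(<>(~s -> ~q) -> r) at every successor {w1}.
      At w1: <>(<>(~s -> ~q) -> r) requires <>(~s -> ~q) -> r at some successor in {w2, w3}.
        <>(~s -> ~q) -> r holds at w2, so <>(<>(~s -> ~q) -> r) is true at w1.
  So []<>(<>(~s -> ~q) -> r) is true at w3.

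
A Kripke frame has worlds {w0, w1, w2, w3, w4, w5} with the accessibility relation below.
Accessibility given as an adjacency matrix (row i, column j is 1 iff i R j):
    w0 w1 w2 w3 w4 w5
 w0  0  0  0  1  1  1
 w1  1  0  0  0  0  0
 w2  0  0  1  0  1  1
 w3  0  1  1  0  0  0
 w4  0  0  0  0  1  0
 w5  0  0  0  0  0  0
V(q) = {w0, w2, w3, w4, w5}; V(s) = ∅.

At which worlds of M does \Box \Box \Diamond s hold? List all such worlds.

Let φ = \Box \Box \Diamond s. Evaluate φ at each world:
  w0 (successors {w3, w4, w5}): φ is false.
  w1 (successors {w0}): φ is false.
  w2 (successors {w2, w4, w5}): φ is false.
  w3 (successors {w1, w2}): φ is false.
  w4 (successors {w4}): φ is false.
  w5 (successors ∅): φ is true.
For instance, at w3:
  At w3: \Box \Box \Diamond s requires \Box \Diamond s at every successor {w1, w2}.
    \Box \Diamond s fails at w1, so \Box \Box \Diamond s is false at w3.
      At w1: \Box \Diamond s requires \Diamond s at every successor {w0}.
        \Diamond s fails at w0, so \Box \Diamond s is false at w1.
Satisfying worlds: {w5}

w5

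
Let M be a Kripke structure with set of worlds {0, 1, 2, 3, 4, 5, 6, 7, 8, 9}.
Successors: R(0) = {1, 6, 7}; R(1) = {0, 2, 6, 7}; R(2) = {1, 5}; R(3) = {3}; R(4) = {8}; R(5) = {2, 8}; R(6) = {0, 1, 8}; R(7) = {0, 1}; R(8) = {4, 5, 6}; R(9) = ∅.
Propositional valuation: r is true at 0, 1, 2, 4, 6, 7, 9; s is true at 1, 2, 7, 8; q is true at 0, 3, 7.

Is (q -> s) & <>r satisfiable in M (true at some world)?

Yes

Let φ = (q -> s) & <>r. Evaluate φ at each world:
  0 (successors {1, 6, 7}): φ is false.
  1 (successors {0, 2, 6, 7}): φ is true.
  2 (successors {1, 5}): φ is true.
  3 (successors {3}): φ is false.
  4 (successors {8}): φ is false.
  5 (successors {2, 8}): φ is true.
  6 (successors {0, 1, 8}): φ is true.
  7 (successors {0, 1}): φ is true.
  8 (successors {4, 5, 6}): φ is true.
  9 (successors ∅): φ is false.
Detail at 1 (witness):
  At 1: q -> s is true, <>r is true, so (q -> s) & <>r is true.
    At 1: <>r requires r at some successor in {0, 2, 6, 7}.
      r holds at 0, so <>r is true at 1.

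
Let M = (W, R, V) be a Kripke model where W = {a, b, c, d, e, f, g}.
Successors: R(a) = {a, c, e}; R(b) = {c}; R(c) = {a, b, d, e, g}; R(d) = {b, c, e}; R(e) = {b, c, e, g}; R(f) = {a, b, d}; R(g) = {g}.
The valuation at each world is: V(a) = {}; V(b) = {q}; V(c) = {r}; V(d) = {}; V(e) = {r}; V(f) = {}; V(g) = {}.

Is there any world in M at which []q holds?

No

Let φ = []q. Evaluate φ at each world:
  a (successors {a, c, e}): φ is false.
  b (successors {c}): φ is false.
  c (successors {a, b, d, e, g}): φ is false.
  d (successors {b, c, e}): φ is false.
  e (successors {b, c, e, g}): φ is false.
  f (successors {a, b, d}): φ is false.
  g (successors {g}): φ is false.
For instance, at a:
  At a: []q requires q at every successor {a, c, e}.
    q fails at a, so []q is false at a.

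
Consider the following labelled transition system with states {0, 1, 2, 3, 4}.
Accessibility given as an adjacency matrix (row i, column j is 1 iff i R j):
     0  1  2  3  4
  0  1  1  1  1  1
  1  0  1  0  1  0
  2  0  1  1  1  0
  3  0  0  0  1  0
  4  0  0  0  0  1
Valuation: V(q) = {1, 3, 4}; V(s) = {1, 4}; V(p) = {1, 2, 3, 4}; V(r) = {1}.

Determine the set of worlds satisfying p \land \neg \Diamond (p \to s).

Let φ = p \land \neg \Diamond (p \to s). Evaluate φ at each world:
  0 (successors {0, 1, 2, 3, 4}): φ is false.
  1 (successors {1, 3}): φ is false.
  2 (successors {1, 2, 3}): φ is false.
  3 (successors {3}): φ is true.
  4 (successors {4}): φ is false.
For instance, at 0:
  At 0: p is false, \neg \Diamond (p \to s) is false, so p \land \neg \Diamond (p \to s) is false.
    At 0: \Diamond (p \to s) is true, so \neg \Diamond (p \to s) is false.
      At 0: \Diamond (p \to s) requires p \to s at some successor in {0, 1, 2, 3, 4}.
        p \to s holds at 0, so \Diamond (p \to s) is true at 0.
Satisfying worlds: {3}

3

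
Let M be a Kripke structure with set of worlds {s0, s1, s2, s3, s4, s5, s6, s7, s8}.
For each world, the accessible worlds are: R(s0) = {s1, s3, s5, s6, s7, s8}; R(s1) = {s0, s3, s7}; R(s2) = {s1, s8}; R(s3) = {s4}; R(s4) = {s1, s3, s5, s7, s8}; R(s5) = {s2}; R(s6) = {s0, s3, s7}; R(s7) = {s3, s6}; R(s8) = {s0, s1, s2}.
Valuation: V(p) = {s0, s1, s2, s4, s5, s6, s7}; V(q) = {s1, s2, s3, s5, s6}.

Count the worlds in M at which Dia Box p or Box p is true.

9

Recall that Box ψ holds at a world iff ψ holds at every accessible world, and Dia ψ holds iff ψ holds at some accessible world.
Let φ = Dia Box p or Box p. Evaluate φ at each world:
  s0 (successors {s1, s3, s5, s6, s7, s8}): φ is true.
  s1 (successors {s0, s3, s7}): φ is true.
  s2 (successors {s1, s8}): φ is true.
  s3 (successors {s4}): φ is true.
  s4 (successors {s1, s3, s5, s7, s8}): φ is true.
  s5 (successors {s2}): φ is true.
  s6 (successors {s0, s3, s7}): φ is true.
  s7 (successors {s3, s6}): φ is true.
  s8 (successors {s0, s1, s2}): φ is true.
For instance, at s3:
  At s3: Dia Box p is false, Box p is true, so Dia Box p or Box p is true.
    At s3: Dia Box p requires Box p at some successor in {s4}.
      At s4: Box p is false.
    So Dia Box p is false at s3.
    At s3: Box p requires p at every successor {s4}.
      At s4: p is true.
    So Box p is true at s3.
Satisfying worlds: {s0, s1, s2, s3, s4, s5, s6, s7, s8}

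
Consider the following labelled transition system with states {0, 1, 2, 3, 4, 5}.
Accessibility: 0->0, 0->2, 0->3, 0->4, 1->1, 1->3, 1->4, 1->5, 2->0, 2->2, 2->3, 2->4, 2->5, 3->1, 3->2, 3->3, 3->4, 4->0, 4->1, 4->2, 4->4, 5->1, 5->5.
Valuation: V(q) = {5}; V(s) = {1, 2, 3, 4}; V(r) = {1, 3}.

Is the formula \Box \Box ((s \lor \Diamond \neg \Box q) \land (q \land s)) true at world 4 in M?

At 4: \Box \Box ((s \lor \Diamond \neg \Box q) \land (q \land s)) requires \Box ((s \lor \Diamond \neg \Box q) \land (q \land s)) at every successor {0, 1, 2, 4}.
  \Box ((s \lor \Diamond \neg \Box q) \land (q \land s)) fails at 0, so \Box \Box ((s \lor \Diamond \neg \Box q) \land (q \land s)) is false at 4.
    At 0: \Box ((s \lor \Diamond \neg \Box q) \land (q \land s)) requires (s \lor \Diamond \neg \Box q) \land (q \land s) at every successor {0, 2, 3, 4}.
      (s \lor \Diamond \neg \Box q) \land (q \land s) fails at 0, so \Box ((s \lor \Diamond \neg \Box q) \land (q \land s)) is false at 0.

No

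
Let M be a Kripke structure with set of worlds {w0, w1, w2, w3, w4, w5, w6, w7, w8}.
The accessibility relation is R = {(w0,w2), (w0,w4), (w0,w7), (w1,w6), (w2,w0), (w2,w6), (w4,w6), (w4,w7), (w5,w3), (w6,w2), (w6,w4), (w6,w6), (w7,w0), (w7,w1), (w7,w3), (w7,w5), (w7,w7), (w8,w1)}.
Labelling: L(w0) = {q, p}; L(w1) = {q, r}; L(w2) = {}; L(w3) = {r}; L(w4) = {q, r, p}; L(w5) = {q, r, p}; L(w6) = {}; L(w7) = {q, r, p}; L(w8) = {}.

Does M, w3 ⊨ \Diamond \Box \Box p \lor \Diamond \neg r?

At w3: \Diamond \Box \Box p is false, \Diamond \neg r is false, so \Diamond \Box \Box p \lor \Diamond \neg r is false.
  At w3: no accessible worlds, so \Diamond \Box \Box p is false.
  At w3: no accessible worlds, so \Diamond \neg r is false.

No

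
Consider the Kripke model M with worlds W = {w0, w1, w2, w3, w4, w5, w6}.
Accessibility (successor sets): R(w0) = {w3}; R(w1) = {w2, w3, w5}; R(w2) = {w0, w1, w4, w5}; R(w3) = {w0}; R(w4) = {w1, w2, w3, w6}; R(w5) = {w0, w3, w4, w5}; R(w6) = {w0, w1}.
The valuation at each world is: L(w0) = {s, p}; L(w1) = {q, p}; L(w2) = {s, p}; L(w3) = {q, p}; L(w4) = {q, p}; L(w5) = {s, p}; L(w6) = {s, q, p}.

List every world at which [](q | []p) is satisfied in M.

Let φ = [](q | []p). Evaluate φ at each world:
  w0 (successors {w3}): φ is true.
  w1 (successors {w2, w3, w5}): φ is true.
  w2 (successors {w0, w1, w4, w5}): φ is true.
  w3 (successors {w0}): φ is true.
  w4 (successors {w1, w2, w3, w6}): φ is true.
  w5 (successors {w0, w3, w4, w5}): φ is true.
  w6 (successors {w0, w1}): φ is true.
For instance, at w3:
  At w3: [](q | []p) requires q | []p at every successor {w0}.
      At w0: q is false, []p is true, so q | []p is true.
  So [](q | []p) is true at w3.
Satisfying worlds: {w0, w1, w2, w3, w4, w5, w6}

w0, w1, w2, w3, w4, w5, w6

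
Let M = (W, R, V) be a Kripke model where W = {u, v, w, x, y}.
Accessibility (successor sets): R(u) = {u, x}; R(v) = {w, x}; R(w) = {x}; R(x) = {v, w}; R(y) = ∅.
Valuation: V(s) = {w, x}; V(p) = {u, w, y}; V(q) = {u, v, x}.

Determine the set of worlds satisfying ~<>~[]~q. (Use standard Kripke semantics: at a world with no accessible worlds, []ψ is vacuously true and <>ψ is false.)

y

Let φ = ~<>~[]~q. Evaluate φ at each world:
  u (successors {u, x}): φ is false.
  v (successors {w, x}): φ is false.
  w (successors {x}): φ is false.
  x (successors {v, w}): φ is false.
  y (successors ∅): φ is true.
For instance, at u:
  At u: <>~[]~q is true, so ~<>~[]~q is false.
    At u: <>~[]~q requires ~[]~q at some successor in {u, x}.
      ~[]~q holds at u, so <>~[]~q is true at u.
Satisfying worlds: {y}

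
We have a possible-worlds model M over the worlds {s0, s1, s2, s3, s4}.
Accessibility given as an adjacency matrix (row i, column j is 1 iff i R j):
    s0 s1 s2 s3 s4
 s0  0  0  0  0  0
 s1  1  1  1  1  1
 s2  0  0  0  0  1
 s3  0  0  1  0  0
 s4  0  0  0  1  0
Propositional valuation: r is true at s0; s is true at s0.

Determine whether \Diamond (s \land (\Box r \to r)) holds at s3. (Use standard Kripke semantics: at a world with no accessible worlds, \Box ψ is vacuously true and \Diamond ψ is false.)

At s3: \Diamond (s \land (\Box r \to r)) requires s \land (\Box r \to r) at some successor in {s2}.
  At s2: s \land (\Box r \to r) is false.
So \Diamond (s \land (\Box r \to r)) is false at s3.

No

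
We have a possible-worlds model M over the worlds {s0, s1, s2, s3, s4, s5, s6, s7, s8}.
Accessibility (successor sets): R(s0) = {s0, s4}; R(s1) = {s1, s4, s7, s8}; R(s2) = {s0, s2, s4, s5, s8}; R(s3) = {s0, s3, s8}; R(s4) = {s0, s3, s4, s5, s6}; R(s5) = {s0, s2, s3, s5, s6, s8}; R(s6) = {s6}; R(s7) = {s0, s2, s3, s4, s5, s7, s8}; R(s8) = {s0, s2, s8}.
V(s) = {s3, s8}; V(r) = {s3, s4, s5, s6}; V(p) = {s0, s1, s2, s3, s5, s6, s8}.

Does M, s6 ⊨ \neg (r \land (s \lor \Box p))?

No

Recall that \Box ψ holds at a world iff ψ holds at every accessible world, and \Diamond ψ holds iff ψ holds at some accessible world.
At s6: r \land (s \lor \Box p) is true, so \neg (r \land (s \lor \Box p)) is false.
  At s6: r is true, s \lor \Box p is true, so r \land (s \lor \Box p) is true.
    At s6: s is false, \Box p is true, so s \lor \Box p is true.
      At s6: \Box p requires p at every successor {s6}.
        At s6: p is true.
      So \Box p is true at s6.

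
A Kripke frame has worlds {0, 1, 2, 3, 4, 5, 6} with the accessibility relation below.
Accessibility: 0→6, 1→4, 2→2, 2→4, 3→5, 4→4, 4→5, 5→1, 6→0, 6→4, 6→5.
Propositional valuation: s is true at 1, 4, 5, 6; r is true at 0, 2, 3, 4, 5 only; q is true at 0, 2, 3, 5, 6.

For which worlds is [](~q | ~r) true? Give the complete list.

Let φ = [](~q | ~r). Evaluate φ at each world:
  0 (successors {6}): φ is true.
  1 (successors {4}): φ is true.
  2 (successors {2, 4}): φ is false.
  3 (successors {5}): φ is false.
  4 (successors {4, 5}): φ is false.
  5 (successors {1}): φ is true.
  6 (successors {0, 4, 5}): φ is false.
For instance, at 2:
  At 2: [](~q | ~r) requires ~q | ~r at every successor {2, 4}.
    ~q | ~r fails at 2, so [](~q | ~r) is false at 2.
Satisfying worlds: {0, 1, 5}

0, 1, 5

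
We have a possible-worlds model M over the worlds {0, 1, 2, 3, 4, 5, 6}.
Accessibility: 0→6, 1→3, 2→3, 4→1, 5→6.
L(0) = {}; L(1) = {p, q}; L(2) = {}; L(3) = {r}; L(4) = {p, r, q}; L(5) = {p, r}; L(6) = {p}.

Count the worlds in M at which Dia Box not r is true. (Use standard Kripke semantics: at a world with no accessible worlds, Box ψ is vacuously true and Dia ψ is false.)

4

Let φ = Dia Box not r. Evaluate φ at each world:
  0 (successors {6}): φ is true.
  1 (successors {3}): φ is true.
  2 (successors {3}): φ is true.
  3 (successors ∅): φ is false.
  4 (successors {1}): φ is false.
  5 (successors {6}): φ is true.
  6 (successors ∅): φ is false.
For instance, at 0:
  At 0: Dia Box not r requires Box not r at some successor in {6}.
    Box not r holds at 6, so Dia Box not r is true at 0.
      At 6: no accessible worlds, so Box not r holds vacuously.
Satisfying worlds: {0, 1, 2, 5}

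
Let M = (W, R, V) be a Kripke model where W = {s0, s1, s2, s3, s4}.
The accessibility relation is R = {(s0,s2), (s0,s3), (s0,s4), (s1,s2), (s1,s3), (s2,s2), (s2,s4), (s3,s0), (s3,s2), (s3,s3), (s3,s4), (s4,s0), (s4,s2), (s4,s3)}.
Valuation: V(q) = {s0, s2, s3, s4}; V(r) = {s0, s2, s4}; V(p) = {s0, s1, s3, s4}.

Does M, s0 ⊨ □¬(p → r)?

At s0: □¬(p → r) requires ¬(p → r) at every successor {s2, s3, s4}.
  ¬(p → r) fails at s2, so □¬(p → r) is false at s0.

No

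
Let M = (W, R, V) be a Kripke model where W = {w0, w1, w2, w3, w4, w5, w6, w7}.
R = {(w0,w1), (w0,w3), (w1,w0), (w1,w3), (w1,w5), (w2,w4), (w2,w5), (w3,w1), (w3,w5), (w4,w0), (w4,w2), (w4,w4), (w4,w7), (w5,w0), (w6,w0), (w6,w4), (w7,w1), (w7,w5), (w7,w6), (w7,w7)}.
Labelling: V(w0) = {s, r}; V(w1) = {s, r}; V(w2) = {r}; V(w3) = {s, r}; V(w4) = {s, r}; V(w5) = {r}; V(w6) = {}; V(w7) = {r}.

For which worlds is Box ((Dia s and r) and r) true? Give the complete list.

w0, w1, w2, w3, w4, w5, w6

Let φ = Box ((Dia s and r) and r). Evaluate φ at each world:
  w0 (successors {w1, w3}): φ is true.
  w1 (successors {w0, w3, w5}): φ is true.
  w2 (successors {w4, w5}): φ is true.
  w3 (successors {w1, w5}): φ is true.
  w4 (successors {w0, w2, w4, w7}): φ is true.
  w5 (successors {w0}): φ is true.
  w6 (successors {w0, w4}): φ is true.
  w7 (successors {w1, w5, w6, w7}): φ is false.
For instance, at w6:
  At w6: Box ((Dia s and r) and r) requires (Dia s and r) and r at every successor {w0, w4}.
      At w0: Dia s and r is true, r is true, so (Dia s and r) and r is true.
      At w4: Dia s and r is true, r is true, so (Dia s and r) and r is true.
  So Box ((Dia s and r) and r) is true at w6.
Satisfying worlds: {w0, w1, w2, w3, w4, w5, w6}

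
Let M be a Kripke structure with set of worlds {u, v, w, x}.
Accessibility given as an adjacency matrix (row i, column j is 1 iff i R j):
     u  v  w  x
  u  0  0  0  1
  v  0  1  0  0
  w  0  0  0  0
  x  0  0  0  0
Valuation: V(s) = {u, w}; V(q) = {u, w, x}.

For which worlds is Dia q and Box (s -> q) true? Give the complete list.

u

Recall that Box ψ holds at a world iff ψ holds at every accessible world, and Dia ψ holds iff ψ holds at some accessible world.
Let φ = Dia q and Box (s -> q). Evaluate φ at each world:
  u (successors {x}): φ is true.
  v (successors {v}): φ is false.
  w (successors ∅): φ is false.
  x (successors ∅): φ is false.
For instance, at u:
  At u: Dia q is true, Box (s -> q) is true, so Dia q and Box (s -> q) is true.
    At u: Dia q requires q at some successor in {x}.
      q holds at x, so Dia q is true at u.
    At u: Box (s -> q) requires s -> q at every successor {x}.
      At x: s -> q is true.
    So Box (s -> q) is true at u.
Satisfying worlds: {u}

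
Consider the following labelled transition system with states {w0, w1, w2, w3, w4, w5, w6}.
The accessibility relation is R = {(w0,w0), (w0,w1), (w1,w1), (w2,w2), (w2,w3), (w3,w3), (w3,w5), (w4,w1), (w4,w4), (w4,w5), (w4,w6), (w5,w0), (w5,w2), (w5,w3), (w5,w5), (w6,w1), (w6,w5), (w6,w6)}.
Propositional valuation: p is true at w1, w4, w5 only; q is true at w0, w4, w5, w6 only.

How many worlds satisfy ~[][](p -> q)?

Recall that []ψ holds at a world iff ψ holds at every accessible world, and <>ψ holds iff ψ holds at some accessible world.
Let φ = ~[][](p -> q). Evaluate φ at each world:
  w0 (successors {w0, w1}): φ is true.
  w1 (successors {w1}): φ is true.
  w2 (successors {w2, w3}): φ is false.
  w3 (successors {w3, w5}): φ is false.
  w4 (successors {w1, w4, w5, w6}): φ is true.
  w5 (successors {w0, w2, w3, w5}): φ is true.
  w6 (successors {w1, w5, w6}): φ is true.
For instance, at w0:
  At w0: [][](p -> q) is false, so ~[][](p -> q) is true.
    At w0: [][](p -> q) requires [](p -> q) at every successor {w0, w1}.
      [](p -> q) fails at w0, so [][](p -> q) is false at w0.
Satisfying worlds: {w0, w1, w4, w5, w6}

5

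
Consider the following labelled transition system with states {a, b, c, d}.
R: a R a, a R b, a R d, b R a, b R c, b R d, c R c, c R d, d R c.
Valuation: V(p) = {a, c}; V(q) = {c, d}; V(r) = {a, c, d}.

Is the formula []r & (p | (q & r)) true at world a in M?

At a: []r is false, p | (q & r) is true, so []r & (p | (q & r)) is false.
  At a: []r requires r at every successor {a, b, d}.
    r fails at b, so []r is false at a.

No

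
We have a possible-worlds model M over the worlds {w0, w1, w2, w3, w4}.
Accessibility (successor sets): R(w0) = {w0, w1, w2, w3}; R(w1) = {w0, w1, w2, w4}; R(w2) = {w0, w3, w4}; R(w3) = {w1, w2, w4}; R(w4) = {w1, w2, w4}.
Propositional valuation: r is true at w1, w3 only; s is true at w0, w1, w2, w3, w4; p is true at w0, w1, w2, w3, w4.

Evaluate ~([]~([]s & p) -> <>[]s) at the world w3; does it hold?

No

At w3: []~([]s & p) -> <>[]s is true, so ~([]~([]s & p) -> <>[]s) is false.
  At w3: []~([]s & p) is false, <>[]s is true, so []~([]s & p) -> <>[]s is true.
    At w3: []~([]s & p) requires ~([]s & p) at every successor {w1, w2, w4}.
      ~([]s & p) fails at w1, so []~([]s & p) is false at w3.
    At w3: <>[]s requires []s at some successor in {w1, w2, w4}.
      []s holds at w1, so <>[]s is true at w3.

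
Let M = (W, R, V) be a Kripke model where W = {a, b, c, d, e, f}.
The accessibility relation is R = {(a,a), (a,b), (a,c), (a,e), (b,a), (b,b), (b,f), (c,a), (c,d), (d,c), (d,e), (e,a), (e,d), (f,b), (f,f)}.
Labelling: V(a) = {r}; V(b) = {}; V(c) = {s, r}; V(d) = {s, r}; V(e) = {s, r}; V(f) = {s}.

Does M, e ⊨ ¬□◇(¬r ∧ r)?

At e: □◇(¬r ∧ r) is false, so ¬□◇(¬r ∧ r) is true.
  At e: □◇(¬r ∧ r) requires ◇(¬r ∧ r) at every successor {a, d}.
    ◇(¬r ∧ r) fails at a, so □◇(¬r ∧ r) is false at e.
      At a: ◇(¬r ∧ r) requires ¬r ∧ r at some successor in {a, b, c, e}.
        At a: ¬r ∧ r is false.
        At b: ¬r ∧ r is false.
        At c: ¬r ∧ r is false.
        At e: ¬r ∧ r is false.
      So ◇(¬r ∧ r) is false at a.

Yes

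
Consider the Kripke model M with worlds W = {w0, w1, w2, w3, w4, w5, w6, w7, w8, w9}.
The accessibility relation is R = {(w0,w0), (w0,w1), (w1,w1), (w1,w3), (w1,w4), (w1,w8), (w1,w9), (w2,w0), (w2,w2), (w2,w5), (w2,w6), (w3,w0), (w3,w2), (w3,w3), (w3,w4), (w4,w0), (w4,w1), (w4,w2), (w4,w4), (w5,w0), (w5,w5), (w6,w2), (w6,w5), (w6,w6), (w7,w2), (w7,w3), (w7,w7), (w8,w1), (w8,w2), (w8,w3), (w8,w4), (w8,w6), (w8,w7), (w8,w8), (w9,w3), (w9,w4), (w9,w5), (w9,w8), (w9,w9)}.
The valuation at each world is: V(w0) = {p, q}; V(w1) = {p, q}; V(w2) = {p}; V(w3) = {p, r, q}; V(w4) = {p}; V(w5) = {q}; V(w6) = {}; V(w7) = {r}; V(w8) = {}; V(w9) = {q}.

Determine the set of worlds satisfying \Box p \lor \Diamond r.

w0, w1, w3, w4, w7, w8, w9

Let φ = \Box p \lor \Diamond r. Evaluate φ at each world:
  w0 (successors {w0, w1}): φ is true.
  w1 (successors {w1, w3, w4, w8, w9}): φ is true.
  w2 (successors {w0, w2, w5, w6}): φ is false.
  w3 (successors {w0, w2, w3, w4}): φ is true.
  w4 (successors {w0, w1, w2, w4}): φ is true.
  w5 (successors {w0, w5}): φ is false.
  w6 (successors {w2, w5, w6}): φ is false.
  w7 (successors {w2, w3, w7}): φ is true.
  w8 (successors {w1, w2, w3, w4, w6, w7, w8}): φ is true.
  w9 (successors {w3, w4, w5, w8, w9}): φ is true.
For instance, at w8:
  At w8: \Box p is false, \Diamond r is true, so \Box p \lor \Diamond r is true.
    At w8: \Box p requires p at every successor {w1, w2, w3, w4, w6, w7, w8}.
      p fails at w6, so \Box p is false at w8.
    At w8: \Diamond r requires r at some successor in {w1, w2, w3, w4, w6, w7, w8}.
      r holds at w3, so \Diamond r is true at w8.
Satisfying worlds: {w0, w1, w3, w4, w7, w8, w9}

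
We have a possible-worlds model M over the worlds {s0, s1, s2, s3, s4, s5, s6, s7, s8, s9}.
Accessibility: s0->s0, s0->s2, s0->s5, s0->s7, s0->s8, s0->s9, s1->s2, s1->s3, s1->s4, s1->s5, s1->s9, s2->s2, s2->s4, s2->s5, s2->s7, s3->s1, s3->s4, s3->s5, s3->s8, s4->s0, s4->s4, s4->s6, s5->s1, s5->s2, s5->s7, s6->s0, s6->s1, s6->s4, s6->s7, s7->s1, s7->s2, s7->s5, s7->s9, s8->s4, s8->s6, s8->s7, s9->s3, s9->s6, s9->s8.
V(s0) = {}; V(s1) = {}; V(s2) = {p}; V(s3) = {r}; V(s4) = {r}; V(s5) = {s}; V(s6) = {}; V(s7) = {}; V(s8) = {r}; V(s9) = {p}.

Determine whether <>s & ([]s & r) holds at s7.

Recall that []ψ holds at a world iff ψ holds at every accessible world, and <>ψ holds iff ψ holds at some accessible world.
At s7: <>s is true, []s & r is false, so <>s & ([]s & r) is false.
  At s7: <>s requires s at some successor in {s1, s2, s5, s9}.
    s holds at s5, so <>s is true at s7.
  At s7: []s is false, r is false, so []s & r is false.
    At s7: []s requires s at every successor {s1, s2, s5, s9}.
      s fails at s1, so []s is false at s7.

No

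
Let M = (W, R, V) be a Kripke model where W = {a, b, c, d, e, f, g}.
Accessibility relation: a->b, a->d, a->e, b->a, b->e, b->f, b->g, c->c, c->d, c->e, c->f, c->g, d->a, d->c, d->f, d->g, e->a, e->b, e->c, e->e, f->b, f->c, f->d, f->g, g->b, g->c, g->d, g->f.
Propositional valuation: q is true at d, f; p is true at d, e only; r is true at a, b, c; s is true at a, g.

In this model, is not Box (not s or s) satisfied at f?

No

At f: Box (not s or s) is true, so not Box (not s or s) is false.
  At f: Box (not s or s) requires not s or s at every successor {b, c, d, g}.
    At b: not s or s is true.
    At c: not s or s is true.
    At d: not s or s is true.
    At g: not s or s is true.
  So Box (not s or s) is true at f.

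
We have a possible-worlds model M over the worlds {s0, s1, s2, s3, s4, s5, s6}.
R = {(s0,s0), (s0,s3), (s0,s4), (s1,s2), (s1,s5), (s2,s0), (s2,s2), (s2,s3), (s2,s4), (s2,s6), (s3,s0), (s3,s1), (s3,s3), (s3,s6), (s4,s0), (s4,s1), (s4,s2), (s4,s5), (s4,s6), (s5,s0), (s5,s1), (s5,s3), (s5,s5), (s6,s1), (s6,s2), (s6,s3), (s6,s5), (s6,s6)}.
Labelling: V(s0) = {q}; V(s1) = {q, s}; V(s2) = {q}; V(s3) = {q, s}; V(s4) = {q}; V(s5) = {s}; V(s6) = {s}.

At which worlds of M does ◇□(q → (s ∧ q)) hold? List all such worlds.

Recall that □ψ holds at a world iff ψ holds at every accessible world, and ◇ψ holds iff ψ holds at some accessible world.
Let φ = ◇□(q → (s ∧ q)). Evaluate φ at each world:
  s0 (successors {s0, s3, s4}): φ is false.
  s1 (successors {s2, s5}): φ is false.
  s2 (successors {s0, s2, s3, s4, s6}): φ is false.
  s3 (successors {s0, s1, s3, s6}): φ is false.
  s4 (successors {s0, s1, s2, s5, s6}): φ is false.
  s5 (successors {s0, s1, s3, s5}): φ is false.
  s6 (successors {s1, s2, s3, s5, s6}): φ is false.
For instance, at s2:
  At s2: ◇□(q → (s ∧ q)) requires □(q → (s ∧ q)) at some successor in {s0, s2, s3, s4, s6}.
    At s0: □(q → (s ∧ q)) is false.
    At s2: □(q → (s ∧ q)) is false.
    At s3: □(q → (s ∧ q)) is false.
    At s4: □(q → (s ∧ q)) is false.
    At s6: □(q → (s ∧ q)) is false.
  So ◇□(q → (s ∧ q)) is false at s2.
Satisfying worlds: none.

none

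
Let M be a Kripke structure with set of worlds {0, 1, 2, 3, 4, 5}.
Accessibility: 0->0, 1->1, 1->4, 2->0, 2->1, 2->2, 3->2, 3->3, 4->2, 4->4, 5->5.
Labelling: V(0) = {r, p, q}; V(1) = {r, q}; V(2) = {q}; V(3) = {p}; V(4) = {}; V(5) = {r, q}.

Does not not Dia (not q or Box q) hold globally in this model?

Let φ = not not Dia (not q or Box q). Evaluate φ at each world:
  0 (successors {0}): φ is true.
  1 (successors {1, 4}): φ is true.
  2 (successors {0, 1, 2}): φ is true.
  3 (successors {2, 3}): φ is true.
  4 (successors {2, 4}): φ is true.
  5 (successors {5}): φ is true.
For instance, at 0:
  At 0: not Dia (not q or Box q) is false, so not not Dia (not q or Box q) is true.
    At 0: Dia (not q or Box q) is true, so not Dia (not q or Box q) is false.
      At 0: Dia (not q or Box q) requires not q or Box q at some successor in {0}.
        not q or Box q holds at 0, so Dia (not q or Box q) is true at 0.

Yes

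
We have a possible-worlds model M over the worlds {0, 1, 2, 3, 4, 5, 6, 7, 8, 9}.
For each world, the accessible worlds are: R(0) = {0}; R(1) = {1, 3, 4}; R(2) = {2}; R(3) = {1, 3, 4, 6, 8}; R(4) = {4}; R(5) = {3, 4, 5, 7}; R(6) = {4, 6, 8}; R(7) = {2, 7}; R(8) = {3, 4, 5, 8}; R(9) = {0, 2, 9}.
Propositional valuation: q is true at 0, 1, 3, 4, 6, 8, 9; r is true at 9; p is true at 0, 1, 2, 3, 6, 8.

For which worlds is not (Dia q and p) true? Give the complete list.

2, 4, 5, 7, 9

Let φ = not (Dia q and p). Evaluate φ at each world:
  0 (successors {0}): φ is false.
  1 (successors {1, 3, 4}): φ is false.
  2 (successors {2}): φ is true.
  3 (successors {1, 3, 4, 6, 8}): φ is false.
  4 (successors {4}): φ is true.
  5 (successors {3, 4, 5, 7}): φ is true.
  6 (successors {4, 6, 8}): φ is false.
  7 (successors {2, 7}): φ is true.
  8 (successors {3, 4, 5, 8}): φ is false.
  9 (successors {0, 2, 9}): φ is true.
For instance, at 1:
  At 1: Dia q and p is true, so not (Dia q and p) is false.
    At 1: Dia q is true, p is true, so Dia q and p is true.
      At 1: Dia q requires q at some successor in {1, 3, 4}.
        q holds at 1, so Dia q is true at 1.
Satisfying worlds: {2, 4, 5, 7, 9}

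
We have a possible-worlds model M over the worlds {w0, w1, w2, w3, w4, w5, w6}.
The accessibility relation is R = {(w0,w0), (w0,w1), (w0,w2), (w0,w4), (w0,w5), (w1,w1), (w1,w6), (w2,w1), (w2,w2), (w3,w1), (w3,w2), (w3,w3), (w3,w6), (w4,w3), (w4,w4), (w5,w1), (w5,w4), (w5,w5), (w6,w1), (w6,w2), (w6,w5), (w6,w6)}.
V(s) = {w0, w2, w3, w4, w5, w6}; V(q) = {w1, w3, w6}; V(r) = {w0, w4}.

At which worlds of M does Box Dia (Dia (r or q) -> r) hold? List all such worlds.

Let φ = Box Dia (Dia (r or q) -> r). Evaluate φ at each world:
  w0 (successors {w0, w1, w2, w4, w5}): φ is false.
  w1 (successors {w1, w6}): φ is false.
  w2 (successors {w1, w2}): φ is false.
  w3 (successors {w1, w2, w3, w6}): φ is false.
  w4 (successors {w3, w4}): φ is false.
  w5 (successors {w1, w4, w5}): φ is false.
  w6 (successors {w1, w2, w5, w6}): φ is false.
For instance, at w6:
  At w6: Box Dia (Dia (r or q) -> r) requires Dia (Dia (r or q) -> r) at every successor {w1, w2, w5, w6}.
    Dia (Dia (r or q) -> r) fails at w1, so Box Dia (Dia (r or q) -> r) is false at w6.
      At w1: Dia (Dia (r or q) -> r) requires Dia (r or q) -> r at some successor in {w1, w6}.
        At w1: Dia (r or q) -> r is false.
        At w6: Dia (r or q) -> r is false.
      So Dia (Dia (r or q) -> r) is false at w1.
Satisfying worlds: none.

none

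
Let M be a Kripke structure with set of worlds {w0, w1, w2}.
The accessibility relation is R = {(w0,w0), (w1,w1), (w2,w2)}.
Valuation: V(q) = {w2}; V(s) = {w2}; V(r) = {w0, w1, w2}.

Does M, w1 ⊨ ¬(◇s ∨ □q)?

Yes

At w1: ◇s ∨ □q is false, so ¬(◇s ∨ □q) is true.
  At w1: ◇s is false, □q is false, so ◇s ∨ □q is false.
    At w1: ◇s requires s at some successor in {w1}.
      At w1: s is false.
    So ◇s is false at w1.
    At w1: □q requires q at every successor {w1}.
      q fails at w1, so □q is false at w1.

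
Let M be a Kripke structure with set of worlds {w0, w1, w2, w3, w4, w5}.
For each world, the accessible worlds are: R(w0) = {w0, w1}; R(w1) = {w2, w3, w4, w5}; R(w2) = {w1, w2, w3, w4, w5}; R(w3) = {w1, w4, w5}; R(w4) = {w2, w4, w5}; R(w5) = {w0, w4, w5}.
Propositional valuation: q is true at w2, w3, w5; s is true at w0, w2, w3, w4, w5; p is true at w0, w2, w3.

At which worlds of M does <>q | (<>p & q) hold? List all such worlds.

w1, w2, w3, w4, w5

Let φ = <>q | (<>p & q). Evaluate φ at each world:
  w0 (successors {w0, w1}): φ is false.
  w1 (successors {w2, w3, w4, w5}): φ is true.
  w2 (successors {w1, w2, w3, w4, w5}): φ is true.
  w3 (successors {w1, w4, w5}): φ is true.
  w4 (successors {w2, w4, w5}): φ is true.
  w5 (successors {w0, w4, w5}): φ is true.
For instance, at w3:
  At w3: <>q is true, <>p & q is false, so <>q | (<>p & q) is true.
    At w3: <>q requires q at some successor in {w1, w4, w5}.
      q holds at w5, so <>q is true at w3.
    At w3: <>p is false, q is true, so <>p & q is false.
      At w3: <>p requires p at some successor in {w1, w4, w5}.
        At w1: p is false.
        At w4: p is false.
        At w5: p is false.
      So <>p is false at w3.
Satisfying worlds: {w1, w2, w3, w4, w5}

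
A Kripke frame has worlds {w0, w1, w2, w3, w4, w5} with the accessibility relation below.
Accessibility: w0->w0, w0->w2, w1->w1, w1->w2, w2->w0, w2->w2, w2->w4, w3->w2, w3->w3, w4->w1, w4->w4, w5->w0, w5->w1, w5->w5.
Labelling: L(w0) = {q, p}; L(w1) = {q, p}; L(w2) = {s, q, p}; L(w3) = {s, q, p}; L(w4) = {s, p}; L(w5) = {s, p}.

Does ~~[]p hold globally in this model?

Yes

Let φ = ~~[]p. Evaluate φ at each world:
  w0 (successors {w0, w2}): φ is true.
  w1 (successors {w1, w2}): φ is true.
  w2 (successors {w0, w2, w4}): φ is true.
  w3 (successors {w2, w3}): φ is true.
  w4 (successors {w1, w4}): φ is true.
  w5 (successors {w0, w1, w5}): φ is true.
For instance, at w3:
  At w3: ~[]p is false, so ~~[]p is true.
    At w3: []p is true, so ~[]p is false.
      At w3: []p requires p at every successor {w2, w3}.
        At w2: p is true.
        At w3: p is true.
      So []p is true at w3.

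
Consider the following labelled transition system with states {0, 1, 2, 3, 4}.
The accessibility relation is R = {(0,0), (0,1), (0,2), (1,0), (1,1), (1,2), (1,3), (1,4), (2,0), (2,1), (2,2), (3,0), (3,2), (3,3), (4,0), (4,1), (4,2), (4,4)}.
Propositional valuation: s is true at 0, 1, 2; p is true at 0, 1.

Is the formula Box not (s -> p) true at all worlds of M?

No

Recall that Box ψ holds at a world iff ψ holds at every accessible world, and Dia ψ holds iff ψ holds at some accessible world.
Let φ = Box not (s -> p). Evaluate φ at each world:
  0 (successors {0, 1, 2}): φ is false.
  1 (successors {0, 1, 2, 3, 4}): φ is false.
  2 (successors {0, 1, 2}): φ is false.
  3 (successors {0, 2, 3}): φ is false.
  4 (successors {0, 1, 2, 4}): φ is false.
Detail at 0 (counterexample):
  At 0: Box not (s -> p) requires not (s -> p) at every successor {0, 1, 2}.
    not (s -> p) fails at 0, so Box not (s -> p) is false at 0.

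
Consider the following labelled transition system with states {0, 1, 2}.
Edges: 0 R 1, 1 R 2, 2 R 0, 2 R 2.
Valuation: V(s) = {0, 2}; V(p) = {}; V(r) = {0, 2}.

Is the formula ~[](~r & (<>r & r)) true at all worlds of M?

Let φ = ~[](~r & (<>r & r)). Evaluate φ at each world:
  0 (successors {1}): φ is true.
  1 (successors {2}): φ is true.
  2 (successors {0, 2}): φ is true.
For instance, at 2:
  At 2: [](~r & (<>r & r)) is false, so ~[](~r & (<>r & r)) is true.
    At 2: [](~r & (<>r & r)) requires ~r & (<>r & r) at every successor {0, 2}.
      ~r & (<>r & r) fails at 0, so [](~r & (<>r & r)) is false at 2.

Yes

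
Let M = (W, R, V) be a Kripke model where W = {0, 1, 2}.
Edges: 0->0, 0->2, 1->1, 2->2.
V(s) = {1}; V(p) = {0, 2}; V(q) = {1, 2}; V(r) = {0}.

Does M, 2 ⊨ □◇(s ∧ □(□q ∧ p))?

At 2: □◇(s ∧ □(□q ∧ p)) requires ◇(s ∧ □(□q ∧ p)) at every successor {2}.
  ◇(s ∧ □(□q ∧ p)) fails at 2, so □◇(s ∧ □(□q ∧ p)) is false at 2.
    At 2: ◇(s ∧ □(□q ∧ p)) requires s ∧ □(□q ∧ p) at some successor in {2}.
      At 2: s ∧ □(□q ∧ p) is false.
    So ◇(s ∧ □(□q ∧ p)) is false at 2.

No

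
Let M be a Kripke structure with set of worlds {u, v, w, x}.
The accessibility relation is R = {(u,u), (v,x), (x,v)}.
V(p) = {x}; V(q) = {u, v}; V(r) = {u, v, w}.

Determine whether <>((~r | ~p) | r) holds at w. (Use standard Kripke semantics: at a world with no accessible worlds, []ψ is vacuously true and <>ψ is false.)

At w: no accessible worlds, so <>((~r | ~p) | r) is false.

No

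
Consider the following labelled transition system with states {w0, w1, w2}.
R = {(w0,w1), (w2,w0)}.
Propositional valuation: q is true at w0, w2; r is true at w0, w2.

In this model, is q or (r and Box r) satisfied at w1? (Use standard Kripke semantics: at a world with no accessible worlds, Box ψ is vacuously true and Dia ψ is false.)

Recall that Box ψ holds at a world iff ψ holds at every accessible world, and Dia ψ holds iff ψ holds at some accessible world.
At w1: q is false, r and Box r is false, so q or (r and Box r) is false.
  At w1: r is false, Box r is true, so r and Box r is false.
    At w1: no accessible worlds, so Box r holds vacuously.

No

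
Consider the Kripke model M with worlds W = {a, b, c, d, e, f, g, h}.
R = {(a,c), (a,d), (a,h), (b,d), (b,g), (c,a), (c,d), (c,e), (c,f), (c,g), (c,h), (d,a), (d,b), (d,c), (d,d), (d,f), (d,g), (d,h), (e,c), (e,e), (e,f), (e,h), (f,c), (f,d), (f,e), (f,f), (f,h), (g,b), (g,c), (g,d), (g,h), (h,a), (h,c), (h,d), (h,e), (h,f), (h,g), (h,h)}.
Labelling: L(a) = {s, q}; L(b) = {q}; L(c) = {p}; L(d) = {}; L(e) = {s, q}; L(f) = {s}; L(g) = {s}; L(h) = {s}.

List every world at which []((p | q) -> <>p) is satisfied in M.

b, c

Let φ = []((p | q) -> <>p). Evaluate φ at each world:
  a (successors {c, d, h}): φ is false.
  b (successors {d, g}): φ is true.
  c (successors {a, d, e, f, g, h}): φ is true.
  d (successors {a, b, c, d, f, g, h}): φ is false.
  e (successors {c, e, f, h}): φ is false.
  f (successors {c, d, e, f, h}): φ is false.
  g (successors {b, c, d, h}): φ is false.
  h (successors {a, c, d, e, f, g, h}): φ is false.
For instance, at f:
  At f: []((p | q) -> <>p) requires (p | q) -> <>p at every successor {c, d, e, f, h}.
    (p | q) -> <>p fails at c, so []((p | q) -> <>p) is false at f.
      At c: p | q is true, <>p is false, so (p | q) -> <>p is false.
Satisfying worlds: {b, c}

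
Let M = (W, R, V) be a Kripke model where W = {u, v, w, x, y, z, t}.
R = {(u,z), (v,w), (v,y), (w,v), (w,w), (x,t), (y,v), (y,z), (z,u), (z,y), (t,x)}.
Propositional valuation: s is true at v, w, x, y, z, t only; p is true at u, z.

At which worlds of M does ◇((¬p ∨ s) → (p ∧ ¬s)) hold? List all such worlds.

Let φ = ◇((¬p ∨ s) → (p ∧ ¬s)). Evaluate φ at each world:
  u (successors {z}): φ is false.
  v (successors {w, y}): φ is false.
  w (successors {v, w}): φ is false.
  x (successors {t}): φ is false.
  y (successors {v, z}): φ is false.
  z (successors {u, y}): φ is true.
  t (successors {x}): φ is false.
For instance, at w:
  At w: ◇((¬p ∨ s) → (p ∧ ¬s)) requires (¬p ∨ s) → (p ∧ ¬s) at some successor in {v, w}.
    At v: (¬p ∨ s) → (p ∧ ¬s) is false.
    At w: (¬p ∨ s) → (p ∧ ¬s) is false.
  So ◇((¬p ∨ s) → (p ∧ ¬s)) is false at w.
Satisfying worlds: {z}

z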